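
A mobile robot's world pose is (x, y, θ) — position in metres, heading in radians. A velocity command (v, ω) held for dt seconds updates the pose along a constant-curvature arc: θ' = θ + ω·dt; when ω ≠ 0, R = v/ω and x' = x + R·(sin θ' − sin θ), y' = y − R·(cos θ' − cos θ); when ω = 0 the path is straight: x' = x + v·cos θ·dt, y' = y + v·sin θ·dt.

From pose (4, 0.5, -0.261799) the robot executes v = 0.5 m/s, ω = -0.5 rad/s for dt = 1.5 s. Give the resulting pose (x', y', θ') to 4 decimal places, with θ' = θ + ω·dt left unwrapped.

θ' = -0.2618 + -0.5·1.5 = -1.0118
R = v/ω = 0.5/-0.5 = -1.0000
x' = 4 + -1.0000·(sin -1.0118 − sin -0.2618) = 4.5890
y' = 0.5 − -1.0000·(cos -1.0118 − cos -0.2618) = 0.0644

(4.5890, 0.0644, -1.0118)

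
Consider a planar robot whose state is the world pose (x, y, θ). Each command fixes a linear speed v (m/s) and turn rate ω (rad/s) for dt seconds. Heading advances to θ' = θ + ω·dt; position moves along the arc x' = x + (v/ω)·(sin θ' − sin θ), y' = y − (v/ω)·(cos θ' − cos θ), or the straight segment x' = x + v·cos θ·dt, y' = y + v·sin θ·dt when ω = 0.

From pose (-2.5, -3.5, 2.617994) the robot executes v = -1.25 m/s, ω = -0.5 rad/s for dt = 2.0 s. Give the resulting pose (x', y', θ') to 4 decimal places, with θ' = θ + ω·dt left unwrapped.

(-1.2528, -5.5471, 1.6180)

θ' = 2.6180 + -0.5·2.0 = 1.6180
R = v/ω = -1.25/-0.5 = 2.5000
x' = -2.5 + 2.5000·(sin 1.6180 − sin 2.6180) = -1.2528
y' = -3.5 − 2.5000·(cos 1.6180 − cos 2.6180) = -5.5471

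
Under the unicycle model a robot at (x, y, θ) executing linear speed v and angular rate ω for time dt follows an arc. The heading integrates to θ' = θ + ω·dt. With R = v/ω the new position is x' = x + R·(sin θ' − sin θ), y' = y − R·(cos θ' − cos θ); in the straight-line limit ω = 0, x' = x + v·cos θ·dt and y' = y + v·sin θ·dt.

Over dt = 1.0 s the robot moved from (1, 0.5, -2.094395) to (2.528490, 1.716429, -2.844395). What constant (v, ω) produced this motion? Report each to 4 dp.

Δθ = -2.844395 − -2.094395 = -0.750000
ω = Δθ/dt = -0.750000/1.0 = -0.7500
R = Δx/(sin θ' − sin θ) = 2.6667
v = R·ω = 2.6667·-0.7500 = -2.0000

v = -2.0000, ω = -0.7500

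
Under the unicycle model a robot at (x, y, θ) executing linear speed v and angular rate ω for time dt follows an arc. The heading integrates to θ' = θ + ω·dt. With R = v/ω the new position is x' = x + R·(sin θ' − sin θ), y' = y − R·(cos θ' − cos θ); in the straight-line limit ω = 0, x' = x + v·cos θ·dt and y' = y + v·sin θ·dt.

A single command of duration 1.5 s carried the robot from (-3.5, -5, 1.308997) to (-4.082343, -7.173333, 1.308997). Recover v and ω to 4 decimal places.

Δθ = 1.308997 − 1.308997 = 0.000000
ω = Δθ/dt = 0.000000/1.5 = 0.0000
ω = 0 → v = (Δx·cos θ + Δy·sin θ)/dt = -1.5000

v = -1.5000, ω = 0.0000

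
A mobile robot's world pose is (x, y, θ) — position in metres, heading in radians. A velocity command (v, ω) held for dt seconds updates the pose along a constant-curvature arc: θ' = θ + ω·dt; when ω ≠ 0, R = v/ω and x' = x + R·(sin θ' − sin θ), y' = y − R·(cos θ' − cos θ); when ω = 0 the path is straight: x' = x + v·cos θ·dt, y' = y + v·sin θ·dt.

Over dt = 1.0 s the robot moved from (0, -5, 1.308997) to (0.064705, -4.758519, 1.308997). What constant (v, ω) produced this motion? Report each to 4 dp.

v = 0.2500, ω = 0.0000

Δθ = 1.308997 − 1.308997 = 0.000000
ω = Δθ/dt = 0.000000/1.0 = 0.0000
ω = 0 → v = (Δx·cos θ + Δy·sin θ)/dt = 0.2500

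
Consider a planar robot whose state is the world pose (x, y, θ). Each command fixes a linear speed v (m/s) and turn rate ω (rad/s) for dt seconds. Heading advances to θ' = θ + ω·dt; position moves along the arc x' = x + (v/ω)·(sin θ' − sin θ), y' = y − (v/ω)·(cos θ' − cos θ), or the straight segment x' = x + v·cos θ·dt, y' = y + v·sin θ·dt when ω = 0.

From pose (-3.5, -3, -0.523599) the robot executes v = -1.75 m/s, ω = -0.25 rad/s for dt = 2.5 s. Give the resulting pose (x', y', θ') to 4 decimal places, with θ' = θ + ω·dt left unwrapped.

(-6.3853, 0.1938, -1.1486)

θ' = -0.5236 + -0.25·2.5 = -1.1486
R = v/ω = -1.75/-0.25 = 7.0000
x' = -3.5 + 7.0000·(sin -1.1486 − sin -0.5236) = -6.3853
y' = -3 − 7.0000·(cos -1.1486 − cos -0.5236) = 0.1938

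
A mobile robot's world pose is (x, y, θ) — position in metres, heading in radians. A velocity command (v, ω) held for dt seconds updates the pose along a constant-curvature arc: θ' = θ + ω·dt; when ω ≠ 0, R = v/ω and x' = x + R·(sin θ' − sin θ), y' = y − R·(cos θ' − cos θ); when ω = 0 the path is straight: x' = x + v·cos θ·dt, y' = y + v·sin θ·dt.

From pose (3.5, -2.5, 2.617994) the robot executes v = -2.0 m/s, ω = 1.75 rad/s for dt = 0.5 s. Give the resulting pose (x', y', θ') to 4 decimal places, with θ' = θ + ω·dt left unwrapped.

θ' = 2.6180 + 1.75·0.5 = 3.4930
R = v/ω = -2.0/1.75 = -1.1429
x' = 3.5 + -1.1429·(sin 3.4930 − sin 2.6180) = 4.4648
y' = -2.5 − -1.1429·(cos 3.4930 − cos 2.6180) = -2.5833

(4.4648, -2.5833, 3.4930)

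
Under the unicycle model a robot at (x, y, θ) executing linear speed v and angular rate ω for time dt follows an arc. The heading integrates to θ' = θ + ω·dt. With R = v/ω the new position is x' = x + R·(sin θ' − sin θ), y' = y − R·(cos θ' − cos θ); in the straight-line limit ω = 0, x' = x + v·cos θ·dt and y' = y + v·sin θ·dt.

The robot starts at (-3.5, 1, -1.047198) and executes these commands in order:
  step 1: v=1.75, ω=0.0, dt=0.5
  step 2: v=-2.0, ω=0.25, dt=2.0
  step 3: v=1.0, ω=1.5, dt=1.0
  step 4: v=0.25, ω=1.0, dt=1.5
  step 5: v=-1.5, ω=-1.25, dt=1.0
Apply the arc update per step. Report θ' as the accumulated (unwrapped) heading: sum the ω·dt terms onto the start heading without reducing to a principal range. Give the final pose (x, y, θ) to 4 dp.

(-4.6260, 2.2369, 1.2028)

step 1: θ'=-1.0472 (straight) → pose (-3.0625, 0.2422, -1.0472)
step 2: θ'=-0.5472 (R=-8.0000) → pose (-5.8283, 3.0741, -0.5472)
step 3: θ'=0.9528 (R=0.6667) → pose (-4.9381, 3.2572, 0.9528)
step 4: θ'=2.4528 (R=0.2500) → pose (-4.9830, 3.5950, 2.4528)
step 5: θ'=1.2028 (R=1.2000) → pose (-4.6260, 2.2369, 1.2028)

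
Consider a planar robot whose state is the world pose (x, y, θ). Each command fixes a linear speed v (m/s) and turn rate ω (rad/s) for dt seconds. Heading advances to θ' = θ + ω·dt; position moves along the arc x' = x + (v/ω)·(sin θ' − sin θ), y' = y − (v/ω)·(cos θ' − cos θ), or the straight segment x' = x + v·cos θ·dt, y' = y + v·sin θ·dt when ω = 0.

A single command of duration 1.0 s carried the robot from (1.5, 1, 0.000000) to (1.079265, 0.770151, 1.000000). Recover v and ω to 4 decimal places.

v = -0.5000, ω = 1.0000

Δθ = 1.000000 − 0.000000 = 1.000000
ω = Δθ/dt = 1.000000/1.0 = 1.0000
R = Δx/(sin θ' − sin θ) = -0.5000
v = R·ω = -0.5000·1.0000 = -0.5000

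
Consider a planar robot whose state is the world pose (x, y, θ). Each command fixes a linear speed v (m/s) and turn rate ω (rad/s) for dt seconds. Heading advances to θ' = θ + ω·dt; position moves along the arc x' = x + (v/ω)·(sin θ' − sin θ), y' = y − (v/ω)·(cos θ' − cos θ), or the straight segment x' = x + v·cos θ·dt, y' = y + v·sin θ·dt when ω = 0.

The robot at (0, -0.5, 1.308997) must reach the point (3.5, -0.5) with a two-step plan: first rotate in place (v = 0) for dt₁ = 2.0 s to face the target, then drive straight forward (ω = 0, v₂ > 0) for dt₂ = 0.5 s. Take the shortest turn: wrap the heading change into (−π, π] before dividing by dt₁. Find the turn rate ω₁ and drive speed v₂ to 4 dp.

heading to target = atan2(-0.5−-0.5, 3.5−0) = 0.0000
Δθ = wrap(0.0000 − 1.3090) = -1.3090; ω₁ = Δθ/dt₁ = -0.6545
distance = √((3.5−0)² + (-0.5−-0.5)²) = 3.5000; v₂ = distance/dt₂ = 7.0000

ω₁ = -0.6545, v₂ = 7.0000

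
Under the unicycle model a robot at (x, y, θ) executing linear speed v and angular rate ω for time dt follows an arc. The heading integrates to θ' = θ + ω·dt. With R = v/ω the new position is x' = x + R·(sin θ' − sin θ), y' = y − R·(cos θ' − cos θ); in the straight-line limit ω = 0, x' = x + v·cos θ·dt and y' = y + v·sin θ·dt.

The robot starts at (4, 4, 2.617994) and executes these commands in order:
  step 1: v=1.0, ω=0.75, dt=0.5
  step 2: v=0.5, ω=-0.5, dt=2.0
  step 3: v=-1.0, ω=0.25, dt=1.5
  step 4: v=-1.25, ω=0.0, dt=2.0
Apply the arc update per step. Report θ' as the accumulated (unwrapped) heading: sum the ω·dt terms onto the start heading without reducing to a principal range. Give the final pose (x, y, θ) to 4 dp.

(5.4090, 1.7738, 2.3680)

step 1: θ'=2.9930 (R=1.3333) → pose (3.5307, 4.1639, 2.9930)
step 2: θ'=1.9930 (R=-1.0000) → pose (2.7666, 4.7432, 1.9930)
step 3: θ'=2.3680 (R=-4.0000) → pose (3.6205, 3.5206, 2.3680)
step 4: θ'=2.3680 (straight) → pose (5.4090, 1.7738, 2.3680)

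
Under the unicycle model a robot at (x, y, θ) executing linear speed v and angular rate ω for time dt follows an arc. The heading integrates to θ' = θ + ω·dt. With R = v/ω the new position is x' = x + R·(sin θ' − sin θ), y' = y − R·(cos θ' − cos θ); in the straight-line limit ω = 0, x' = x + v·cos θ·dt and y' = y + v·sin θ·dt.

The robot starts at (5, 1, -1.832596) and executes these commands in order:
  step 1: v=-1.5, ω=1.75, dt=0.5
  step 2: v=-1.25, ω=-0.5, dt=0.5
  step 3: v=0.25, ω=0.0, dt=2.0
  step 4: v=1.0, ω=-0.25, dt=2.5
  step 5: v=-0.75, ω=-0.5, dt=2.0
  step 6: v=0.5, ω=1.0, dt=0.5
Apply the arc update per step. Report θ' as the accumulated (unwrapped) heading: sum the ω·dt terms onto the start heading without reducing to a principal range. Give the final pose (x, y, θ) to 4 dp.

step 1: θ'=-0.9576 (R=-0.8571) → pose (4.8730, 1.7151, -0.9576)
step 2: θ'=-1.2076 (R=2.5000) → pose (4.5807, 2.2657, -1.2076)
step 3: θ'=-1.2076 (straight) → pose (4.7583, 1.7983, -1.2076)
step 4: θ'=-1.8326 (R=-4.0000) → pose (4.8829, -0.6581, -1.8326)
step 5: θ'=-2.8326 (R=1.5000) → pose (5.8757, 0.3827, -2.8326)
step 6: θ'=-2.3326 (R=0.5000) → pose (5.6659, 0.2515, -2.3326)

(5.6659, 0.2515, -2.3326)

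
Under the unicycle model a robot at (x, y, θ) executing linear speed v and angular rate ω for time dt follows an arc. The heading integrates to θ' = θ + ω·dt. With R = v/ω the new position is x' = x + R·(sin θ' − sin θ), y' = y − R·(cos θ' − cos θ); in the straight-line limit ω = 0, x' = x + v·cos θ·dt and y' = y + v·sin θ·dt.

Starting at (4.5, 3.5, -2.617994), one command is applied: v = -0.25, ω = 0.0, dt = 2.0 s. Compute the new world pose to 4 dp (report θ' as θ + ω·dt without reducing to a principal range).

θ' = -2.6180 + 0.0·2.0 = -2.6180
ω = 0 → straight: x' = 4.5 + -0.25·cos(-2.6180)·2.0 = 4.9330
y' = 3.5 + -0.25·sin(-2.6180)·2.0 = 3.7500

(4.9330, 3.7500, -2.6180)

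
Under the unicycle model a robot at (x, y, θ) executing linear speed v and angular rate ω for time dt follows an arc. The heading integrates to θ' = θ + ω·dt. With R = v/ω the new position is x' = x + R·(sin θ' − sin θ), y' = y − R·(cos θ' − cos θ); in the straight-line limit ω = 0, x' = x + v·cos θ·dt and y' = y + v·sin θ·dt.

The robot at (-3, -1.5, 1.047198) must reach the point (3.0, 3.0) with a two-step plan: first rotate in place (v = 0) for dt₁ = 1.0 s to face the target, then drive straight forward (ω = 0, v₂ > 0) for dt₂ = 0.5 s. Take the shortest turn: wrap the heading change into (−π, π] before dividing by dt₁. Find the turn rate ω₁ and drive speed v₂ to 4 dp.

heading to target = atan2(3−-1.5, 3−-3) = 0.6435
Δθ = wrap(0.6435 − 1.0472) = -0.4037; ω₁ = Δθ/dt₁ = -0.4037
distance = √((3−-3)² + (3−-1.5)²) = 7.5000; v₂ = distance/dt₂ = 15.0000

ω₁ = -0.4037, v₂ = 15.0000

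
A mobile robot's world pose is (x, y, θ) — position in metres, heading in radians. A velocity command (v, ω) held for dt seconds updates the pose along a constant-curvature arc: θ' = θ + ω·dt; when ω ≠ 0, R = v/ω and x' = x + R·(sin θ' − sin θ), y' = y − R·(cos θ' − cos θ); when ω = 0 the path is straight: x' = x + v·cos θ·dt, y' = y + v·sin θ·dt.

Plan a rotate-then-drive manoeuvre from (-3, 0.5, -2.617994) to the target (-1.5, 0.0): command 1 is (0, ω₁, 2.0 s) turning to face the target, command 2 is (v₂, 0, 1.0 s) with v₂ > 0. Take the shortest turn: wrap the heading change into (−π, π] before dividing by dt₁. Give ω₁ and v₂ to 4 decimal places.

ω₁ = 1.1481, v₂ = 1.5811

heading to target = atan2(0−0.5, -1.5−-3) = -0.3218
Δθ = wrap(-0.3218 − -2.6180) = 2.2962; ω₁ = Δθ/dt₁ = 1.1481
distance = √((-1.5−-3)² + (0−0.5)²) = 1.5811; v₂ = distance/dt₂ = 1.5811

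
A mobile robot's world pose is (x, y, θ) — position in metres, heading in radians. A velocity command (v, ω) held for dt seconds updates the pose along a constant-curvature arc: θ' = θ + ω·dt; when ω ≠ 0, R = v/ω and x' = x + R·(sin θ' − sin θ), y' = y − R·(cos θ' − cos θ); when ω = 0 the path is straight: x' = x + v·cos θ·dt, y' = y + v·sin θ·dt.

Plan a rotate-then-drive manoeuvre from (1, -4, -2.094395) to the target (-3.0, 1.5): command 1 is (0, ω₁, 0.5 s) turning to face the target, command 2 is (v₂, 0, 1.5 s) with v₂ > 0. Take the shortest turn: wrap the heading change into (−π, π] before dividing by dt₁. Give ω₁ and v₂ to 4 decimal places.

heading to target = atan2(1.5−-4, -3−1) = 2.1996
Δθ = wrap(2.1996 − -2.0944) = -1.9892; ω₁ = Δθ/dt₁ = -3.9784
distance = √((-3−1)² + (1.5−-4)²) = 6.8007; v₂ = distance/dt₂ = 4.5338

ω₁ = -3.9784, v₂ = 4.5338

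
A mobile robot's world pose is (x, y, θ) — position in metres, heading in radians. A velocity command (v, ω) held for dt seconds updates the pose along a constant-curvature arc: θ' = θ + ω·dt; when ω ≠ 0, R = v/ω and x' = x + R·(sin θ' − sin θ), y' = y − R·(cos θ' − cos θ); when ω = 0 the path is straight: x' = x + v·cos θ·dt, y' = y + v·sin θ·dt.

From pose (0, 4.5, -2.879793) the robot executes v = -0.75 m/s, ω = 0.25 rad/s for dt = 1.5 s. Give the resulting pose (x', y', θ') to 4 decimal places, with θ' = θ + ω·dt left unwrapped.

(1.0074, 4.9858, -2.5048)

θ' = -2.8798 + 0.25·1.5 = -2.5048
R = v/ω = -0.75/0.25 = -3.0000
x' = 0 + -3.0000·(sin -2.5048 − sin -2.8798) = 1.0074
y' = 4.5 − -3.0000·(cos -2.5048 − cos -2.8798) = 4.9858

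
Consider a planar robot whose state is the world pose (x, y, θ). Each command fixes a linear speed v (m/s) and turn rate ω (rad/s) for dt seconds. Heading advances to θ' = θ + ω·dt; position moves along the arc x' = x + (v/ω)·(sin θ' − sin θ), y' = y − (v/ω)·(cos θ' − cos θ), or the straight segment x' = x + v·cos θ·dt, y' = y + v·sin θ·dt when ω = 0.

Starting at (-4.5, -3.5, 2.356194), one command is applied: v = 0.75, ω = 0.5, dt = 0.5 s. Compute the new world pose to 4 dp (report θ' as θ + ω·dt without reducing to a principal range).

(-4.7954, -3.2706, 2.6062)

θ' = 2.3562 + 0.5·0.5 = 2.6062
R = v/ω = 0.75/0.5 = 1.5000
x' = -4.5 + 1.5000·(sin 2.6062 − sin 2.3562) = -4.7954
y' = -3.5 − 1.5000·(cos 2.6062 − cos 2.3562) = -3.2706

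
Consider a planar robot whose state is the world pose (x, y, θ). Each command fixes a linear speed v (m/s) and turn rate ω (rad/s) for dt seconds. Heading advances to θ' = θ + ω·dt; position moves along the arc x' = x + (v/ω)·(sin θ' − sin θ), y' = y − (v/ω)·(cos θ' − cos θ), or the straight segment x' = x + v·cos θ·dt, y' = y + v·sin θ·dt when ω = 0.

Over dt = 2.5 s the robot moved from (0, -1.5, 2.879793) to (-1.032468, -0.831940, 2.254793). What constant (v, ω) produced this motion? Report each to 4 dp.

Δθ = 2.254793 − 2.879793 = -0.625000
ω = Δθ/dt = -0.625000/2.5 = -0.2500
R = Δx/(sin θ' − sin θ) = -2.0000
v = R·ω = -2.0000·-0.2500 = 0.5000

v = 0.5000, ω = -0.2500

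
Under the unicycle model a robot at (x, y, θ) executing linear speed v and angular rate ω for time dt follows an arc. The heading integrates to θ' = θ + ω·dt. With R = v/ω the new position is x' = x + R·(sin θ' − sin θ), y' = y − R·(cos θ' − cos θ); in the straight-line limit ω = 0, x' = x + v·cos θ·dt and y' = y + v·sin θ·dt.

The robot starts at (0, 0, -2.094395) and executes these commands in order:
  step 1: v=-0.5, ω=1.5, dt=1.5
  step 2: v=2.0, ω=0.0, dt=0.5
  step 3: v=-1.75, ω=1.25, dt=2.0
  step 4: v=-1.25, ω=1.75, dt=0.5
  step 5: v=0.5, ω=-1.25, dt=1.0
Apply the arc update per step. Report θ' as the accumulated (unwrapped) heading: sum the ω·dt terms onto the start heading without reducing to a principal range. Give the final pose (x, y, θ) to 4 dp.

(0.3601, -1.8899, 2.2806)

step 1: θ'=0.1556 (R=-0.3333) → pose (-0.3403, 0.4960, 0.1556)
step 2: θ'=0.1556 (straight) → pose (0.6476, 0.6510, 0.1556)
step 3: θ'=2.6556 (R=-1.4000) → pose (0.2106, -1.9700, 2.6556)
step 4: θ'=3.5306 (R=-0.7143) → pose (0.8152, -1.9994, 3.5306)
step 5: θ'=2.2806 (R=-0.4000) → pose (0.3601, -1.8899, 2.2806)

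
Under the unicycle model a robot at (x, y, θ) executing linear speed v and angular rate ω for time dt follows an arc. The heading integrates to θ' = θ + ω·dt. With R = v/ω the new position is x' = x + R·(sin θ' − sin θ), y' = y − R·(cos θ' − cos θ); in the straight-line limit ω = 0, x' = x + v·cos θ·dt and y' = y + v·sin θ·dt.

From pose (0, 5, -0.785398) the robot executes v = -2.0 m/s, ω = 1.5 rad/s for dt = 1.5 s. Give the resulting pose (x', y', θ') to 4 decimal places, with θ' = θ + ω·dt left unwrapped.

θ' = -0.7854 + 1.5·1.5 = 1.4646
R = v/ω = -2.0/1.5 = -1.3333
x' = 0 + -1.3333·(sin 1.4646 − sin -0.7854) = -2.2686
y' = 5 − -1.3333·(cos 1.4646 − cos -0.7854) = 4.1985

(-2.2686, 4.1985, 1.4646)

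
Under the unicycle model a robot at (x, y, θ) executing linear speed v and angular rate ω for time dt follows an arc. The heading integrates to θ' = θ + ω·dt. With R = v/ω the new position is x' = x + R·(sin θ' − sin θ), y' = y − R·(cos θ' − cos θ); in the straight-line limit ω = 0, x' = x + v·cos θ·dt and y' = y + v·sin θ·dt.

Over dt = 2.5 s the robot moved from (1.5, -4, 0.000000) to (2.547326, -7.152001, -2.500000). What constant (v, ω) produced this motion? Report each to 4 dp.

Δθ = -2.500000 − 0.000000 = -2.500000
ω = Δθ/dt = -2.500000/2.5 = -1.0000
R = −Δy/(cos θ' − cos θ) = -1.7500
v = R·ω = -1.7500·-1.0000 = 1.7500

v = 1.7500, ω = -1.0000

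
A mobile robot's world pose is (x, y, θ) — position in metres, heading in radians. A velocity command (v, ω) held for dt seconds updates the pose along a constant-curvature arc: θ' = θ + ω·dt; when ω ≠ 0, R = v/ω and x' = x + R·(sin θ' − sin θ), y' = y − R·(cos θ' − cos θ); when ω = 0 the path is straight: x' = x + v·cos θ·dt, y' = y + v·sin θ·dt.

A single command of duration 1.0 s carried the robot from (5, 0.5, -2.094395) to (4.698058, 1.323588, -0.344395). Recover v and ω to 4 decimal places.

Δθ = -0.344395 − -2.094395 = 1.750000
ω = Δθ/dt = 1.750000/1.0 = 1.7500
R = −Δy/(cos θ' − cos θ) = -0.5714
v = R·ω = -0.5714·1.7500 = -1.0000

v = -1.0000, ω = 1.7500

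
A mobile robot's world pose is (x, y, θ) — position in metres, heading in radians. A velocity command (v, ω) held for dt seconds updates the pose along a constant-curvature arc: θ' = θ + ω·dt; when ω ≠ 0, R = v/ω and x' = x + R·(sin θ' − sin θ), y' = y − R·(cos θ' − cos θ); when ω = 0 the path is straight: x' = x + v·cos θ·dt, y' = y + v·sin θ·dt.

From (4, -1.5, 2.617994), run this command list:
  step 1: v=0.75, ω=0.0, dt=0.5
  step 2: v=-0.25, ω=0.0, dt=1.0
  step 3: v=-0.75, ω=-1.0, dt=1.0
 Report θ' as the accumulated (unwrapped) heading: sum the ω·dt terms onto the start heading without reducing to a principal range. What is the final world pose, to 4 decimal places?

step 1: θ'=2.6180 (straight) → pose (3.6752, -1.3125, 2.6180)
step 2: θ'=2.6180 (straight) → pose (3.8917, -1.4375, 2.6180)
step 3: θ'=1.6180 (R=0.7500) → pose (4.2659, -2.0516, 1.6180)

(4.2659, -2.0516, 1.6180)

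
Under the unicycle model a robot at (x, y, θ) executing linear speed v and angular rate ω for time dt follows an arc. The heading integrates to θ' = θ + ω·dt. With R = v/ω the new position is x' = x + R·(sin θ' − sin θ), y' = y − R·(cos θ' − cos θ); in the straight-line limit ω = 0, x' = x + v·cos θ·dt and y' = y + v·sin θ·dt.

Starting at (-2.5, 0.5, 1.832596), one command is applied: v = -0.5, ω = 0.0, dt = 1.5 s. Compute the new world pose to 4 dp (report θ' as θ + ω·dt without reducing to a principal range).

(-2.3059, -0.2244, 1.8326)

θ' = 1.8326 + 0.0·1.5 = 1.8326
ω = 0 → straight: x' = -2.5 + -0.5·cos(1.8326)·1.5 = -2.3059
y' = 0.5 + -0.5·sin(1.8326)·1.5 = -0.2244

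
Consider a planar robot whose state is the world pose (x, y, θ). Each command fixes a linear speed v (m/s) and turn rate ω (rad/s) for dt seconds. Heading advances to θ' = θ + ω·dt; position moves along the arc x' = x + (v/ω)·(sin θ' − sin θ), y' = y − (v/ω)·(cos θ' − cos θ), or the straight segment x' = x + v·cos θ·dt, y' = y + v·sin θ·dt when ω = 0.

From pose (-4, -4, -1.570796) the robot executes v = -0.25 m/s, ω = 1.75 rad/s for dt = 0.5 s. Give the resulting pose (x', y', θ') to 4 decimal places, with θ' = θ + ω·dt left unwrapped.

(-4.0513, -3.8904, -0.6958)

θ' = -1.5708 + 1.75·0.5 = -0.6958
R = v/ω = -0.25/1.75 = -0.1429
x' = -4 + -0.1429·(sin -0.6958 − sin -1.5708) = -4.0513
y' = -4 − -0.1429·(cos -0.6958 − cos -1.5708) = -3.8904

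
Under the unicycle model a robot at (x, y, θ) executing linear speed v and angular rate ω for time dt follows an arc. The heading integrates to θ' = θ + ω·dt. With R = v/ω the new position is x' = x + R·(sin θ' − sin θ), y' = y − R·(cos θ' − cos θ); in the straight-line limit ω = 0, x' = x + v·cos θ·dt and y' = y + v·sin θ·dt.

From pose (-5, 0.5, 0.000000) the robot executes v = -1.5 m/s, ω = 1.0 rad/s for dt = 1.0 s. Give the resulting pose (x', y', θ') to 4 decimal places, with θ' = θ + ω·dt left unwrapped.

(-6.2622, -0.1895, 1.0000)

θ' = 0.0000 + 1.0·1.0 = 1.0000
R = v/ω = -1.5/1.0 = -1.5000
x' = -5 + -1.5000·(sin 1.0000 − sin 0.0000) = -6.2622
y' = 0.5 − -1.5000·(cos 1.0000 − cos 0.0000) = -0.1895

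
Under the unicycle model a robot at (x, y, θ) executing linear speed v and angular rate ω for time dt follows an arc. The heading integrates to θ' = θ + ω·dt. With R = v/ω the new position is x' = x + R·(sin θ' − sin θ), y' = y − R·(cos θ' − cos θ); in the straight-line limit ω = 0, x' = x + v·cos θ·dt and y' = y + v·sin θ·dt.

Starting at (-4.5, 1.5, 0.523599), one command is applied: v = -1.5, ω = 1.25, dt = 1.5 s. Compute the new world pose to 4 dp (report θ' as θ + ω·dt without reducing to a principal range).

θ' = 0.5236 + 1.25·1.5 = 2.3986
R = v/ω = -1.5/1.25 = -1.2000
x' = -4.5 + -1.2000·(sin 2.3986 − sin 0.5236) = -4.7118
y' = 1.5 − -1.2000·(cos 2.3986 − cos 0.5236) = -0.4230

(-4.7118, -0.4230, 2.3986)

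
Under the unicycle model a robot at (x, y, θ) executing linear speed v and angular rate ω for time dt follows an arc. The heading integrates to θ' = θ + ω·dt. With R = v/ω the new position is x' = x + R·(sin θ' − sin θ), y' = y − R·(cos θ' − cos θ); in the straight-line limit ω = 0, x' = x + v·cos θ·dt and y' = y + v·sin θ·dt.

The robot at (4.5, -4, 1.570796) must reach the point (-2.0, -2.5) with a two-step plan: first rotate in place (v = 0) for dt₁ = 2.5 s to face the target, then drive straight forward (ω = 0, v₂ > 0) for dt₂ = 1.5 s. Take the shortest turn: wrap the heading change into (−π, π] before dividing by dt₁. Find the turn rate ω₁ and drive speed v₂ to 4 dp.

heading to target = atan2(-2.5−-4, -2−4.5) = 2.9148
Δθ = wrap(2.9148 − 1.5708) = 1.3440; ω₁ = Δθ/dt₁ = 0.5376
distance = √((-2−4.5)² + (-2.5−-4)²) = 6.6708; v₂ = distance/dt₂ = 4.4472

ω₁ = 0.5376, v₂ = 4.4472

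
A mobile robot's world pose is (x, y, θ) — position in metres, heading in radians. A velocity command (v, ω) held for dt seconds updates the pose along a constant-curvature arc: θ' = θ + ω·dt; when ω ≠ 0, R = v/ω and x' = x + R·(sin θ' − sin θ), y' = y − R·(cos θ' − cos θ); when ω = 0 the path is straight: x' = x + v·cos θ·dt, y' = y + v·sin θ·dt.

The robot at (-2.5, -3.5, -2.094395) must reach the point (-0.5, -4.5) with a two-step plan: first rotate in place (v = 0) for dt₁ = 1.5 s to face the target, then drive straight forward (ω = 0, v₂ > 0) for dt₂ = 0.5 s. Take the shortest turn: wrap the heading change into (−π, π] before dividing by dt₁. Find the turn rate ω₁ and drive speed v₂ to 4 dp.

heading to target = atan2(-4.5−-3.5, -0.5−-2.5) = -0.4636
Δθ = wrap(-0.4636 − -2.0944) = 1.6307; ω₁ = Δθ/dt₁ = 1.0872
distance = √((-0.5−-2.5)² + (-4.5−-3.5)²) = 2.2361; v₂ = distance/dt₂ = 4.4721

ω₁ = 1.0872, v₂ = 4.4721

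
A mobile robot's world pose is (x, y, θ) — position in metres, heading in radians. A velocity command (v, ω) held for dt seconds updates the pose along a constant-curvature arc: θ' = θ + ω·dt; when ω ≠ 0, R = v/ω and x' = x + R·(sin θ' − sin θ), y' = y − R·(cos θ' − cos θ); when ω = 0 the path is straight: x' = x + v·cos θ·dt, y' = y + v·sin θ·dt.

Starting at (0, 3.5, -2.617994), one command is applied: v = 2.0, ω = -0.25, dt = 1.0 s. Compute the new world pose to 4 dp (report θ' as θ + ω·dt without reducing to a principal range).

θ' = -2.6180 + -0.25·1.0 = -2.8680
R = v/ω = 2.0/-0.25 = -8.0000
x' = 0 + -8.0000·(sin -2.8680 − sin -2.6180) = -1.8384
y' = 3.5 − -8.0000·(cos -2.8680 − cos -2.6180) = 2.7258

(-1.8384, 2.7258, -2.8680)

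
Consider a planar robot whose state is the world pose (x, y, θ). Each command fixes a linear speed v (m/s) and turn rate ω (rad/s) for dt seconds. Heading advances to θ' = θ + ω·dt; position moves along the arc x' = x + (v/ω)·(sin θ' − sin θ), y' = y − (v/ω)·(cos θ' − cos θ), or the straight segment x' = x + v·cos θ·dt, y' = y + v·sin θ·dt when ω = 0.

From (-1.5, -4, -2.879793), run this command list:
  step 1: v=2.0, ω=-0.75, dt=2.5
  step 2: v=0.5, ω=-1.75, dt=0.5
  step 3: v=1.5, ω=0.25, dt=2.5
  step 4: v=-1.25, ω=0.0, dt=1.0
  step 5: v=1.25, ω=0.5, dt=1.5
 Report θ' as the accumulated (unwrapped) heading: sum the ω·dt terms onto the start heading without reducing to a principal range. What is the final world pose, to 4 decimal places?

step 1: θ'=-4.7548 (R=-2.6667) → pose (-4.8545, -1.3112, -4.7548)
step 2: θ'=-5.6298 (R=-0.2857) → pose (-4.7427, -1.0964, -5.6298)
step 3: θ'=-5.0048 (R=6.0000) → pose (-2.6447, 1.9382, -5.0048)
step 4: θ'=-5.0048 (straight) → pose (-3.0050, 0.7413, -5.0048)
step 5: θ'=-4.2548 (R=2.5000) → pose (-3.1561, 2.5664, -4.2548)

(-3.1561, 2.5664, -4.2548)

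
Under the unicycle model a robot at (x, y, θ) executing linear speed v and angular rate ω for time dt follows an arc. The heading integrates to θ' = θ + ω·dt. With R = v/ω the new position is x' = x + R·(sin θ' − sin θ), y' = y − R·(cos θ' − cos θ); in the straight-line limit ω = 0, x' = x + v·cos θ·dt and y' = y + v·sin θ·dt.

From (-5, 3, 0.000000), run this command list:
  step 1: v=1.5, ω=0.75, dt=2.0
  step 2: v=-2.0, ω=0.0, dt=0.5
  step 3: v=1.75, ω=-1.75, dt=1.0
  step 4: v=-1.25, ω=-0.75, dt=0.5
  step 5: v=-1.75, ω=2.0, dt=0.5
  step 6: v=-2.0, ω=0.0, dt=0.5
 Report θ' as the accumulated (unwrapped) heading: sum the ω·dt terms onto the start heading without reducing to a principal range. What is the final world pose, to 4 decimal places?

(-4.1566, 4.7608, 0.3750)

step 1: θ'=1.5000 (R=2.0000) → pose (-3.0050, 4.8585, 1.5000)
step 2: θ'=1.5000 (straight) → pose (-3.0757, 3.8610, 1.5000)
step 3: θ'=-0.2500 (R=-1.0000) → pose (-1.8308, 4.7592, -0.2500)
step 4: θ'=-0.6250 (R=1.6667) → pose (-2.3937, 5.0225, -0.6250)
step 5: θ'=0.3750 (R=-0.8750) → pose (-3.2261, 5.1271, 0.3750)
step 6: θ'=0.3750 (straight) → pose (-4.1566, 4.7608, 0.3750)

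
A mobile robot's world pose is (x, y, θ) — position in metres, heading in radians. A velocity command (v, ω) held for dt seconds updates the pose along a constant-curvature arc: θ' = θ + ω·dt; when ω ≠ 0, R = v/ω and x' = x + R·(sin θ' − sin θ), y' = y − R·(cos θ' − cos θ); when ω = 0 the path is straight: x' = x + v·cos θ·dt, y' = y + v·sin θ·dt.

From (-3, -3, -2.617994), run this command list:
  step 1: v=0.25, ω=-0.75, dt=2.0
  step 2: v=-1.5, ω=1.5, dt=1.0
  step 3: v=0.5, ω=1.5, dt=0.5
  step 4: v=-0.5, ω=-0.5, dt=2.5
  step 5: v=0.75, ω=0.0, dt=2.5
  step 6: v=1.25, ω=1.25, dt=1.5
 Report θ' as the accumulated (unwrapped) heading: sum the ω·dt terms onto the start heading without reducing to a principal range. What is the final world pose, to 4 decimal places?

(-4.1315, -4.0541, -1.2430)

step 1: θ'=-4.1180 (R=-0.3333) → pose (-3.4428, -2.8980, -4.1180)
step 2: θ'=-2.6180 (R=-1.0000) → pose (-2.1143, -3.2040, -2.6180)
step 3: θ'=-1.8680 (R=0.3333) → pose (-2.2664, -3.3951, -1.8680)
step 4: θ'=-3.1180 (R=1.0000) → pose (-1.3338, -2.6882, -3.1180)
step 5: θ'=-3.1180 (straight) → pose (-3.2083, -2.7324, -3.1180)
step 6: θ'=-1.2430 (R=1.0000) → pose (-4.1315, -4.0541, -1.2430)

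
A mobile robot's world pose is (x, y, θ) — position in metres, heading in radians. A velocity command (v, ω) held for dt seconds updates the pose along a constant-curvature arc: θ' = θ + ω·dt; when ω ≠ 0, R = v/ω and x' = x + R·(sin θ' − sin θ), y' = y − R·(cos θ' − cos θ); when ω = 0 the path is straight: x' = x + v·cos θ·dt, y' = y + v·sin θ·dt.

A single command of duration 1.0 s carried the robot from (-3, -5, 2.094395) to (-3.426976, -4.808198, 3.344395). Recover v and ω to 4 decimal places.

v = 0.5000, ω = 1.2500

Δθ = 3.344395 − 2.094395 = 1.250000
ω = Δθ/dt = 1.250000/1.0 = 1.2500
R = Δx/(sin θ' − sin θ) = 0.4000
v = R·ω = 0.4000·1.2500 = 0.5000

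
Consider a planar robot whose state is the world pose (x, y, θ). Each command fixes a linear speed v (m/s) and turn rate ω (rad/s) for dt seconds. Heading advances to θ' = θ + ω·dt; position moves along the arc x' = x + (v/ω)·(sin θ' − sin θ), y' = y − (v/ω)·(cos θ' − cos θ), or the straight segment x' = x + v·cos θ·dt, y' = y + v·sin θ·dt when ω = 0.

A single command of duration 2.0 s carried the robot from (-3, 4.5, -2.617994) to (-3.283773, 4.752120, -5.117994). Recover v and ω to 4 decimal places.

Δθ = -5.117994 − -2.617994 = -2.500000
ω = Δθ/dt = -2.500000/2.0 = -1.2500
R = Δx/(sin θ' − sin θ) = -0.2000
v = R·ω = -0.2000·-1.2500 = 0.2500

v = 0.2500, ω = -1.2500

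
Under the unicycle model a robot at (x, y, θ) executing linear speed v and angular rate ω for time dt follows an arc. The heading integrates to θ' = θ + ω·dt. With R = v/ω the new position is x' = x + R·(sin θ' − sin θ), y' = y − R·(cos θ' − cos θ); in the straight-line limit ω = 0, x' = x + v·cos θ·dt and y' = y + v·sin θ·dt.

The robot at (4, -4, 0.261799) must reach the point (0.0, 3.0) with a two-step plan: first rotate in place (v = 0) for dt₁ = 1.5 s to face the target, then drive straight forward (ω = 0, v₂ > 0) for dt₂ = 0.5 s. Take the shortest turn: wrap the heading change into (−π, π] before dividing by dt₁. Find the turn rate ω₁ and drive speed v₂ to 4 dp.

heading to target = atan2(3−-4, 0−4) = 2.0899
Δθ = wrap(2.0899 − 0.2618) = 1.8281; ω₁ = Δθ/dt₁ = 1.2188
distance = √((0−4)² + (3−-4)²) = 8.0623; v₂ = distance/dt₂ = 16.1245

ω₁ = 1.2188, v₂ = 16.1245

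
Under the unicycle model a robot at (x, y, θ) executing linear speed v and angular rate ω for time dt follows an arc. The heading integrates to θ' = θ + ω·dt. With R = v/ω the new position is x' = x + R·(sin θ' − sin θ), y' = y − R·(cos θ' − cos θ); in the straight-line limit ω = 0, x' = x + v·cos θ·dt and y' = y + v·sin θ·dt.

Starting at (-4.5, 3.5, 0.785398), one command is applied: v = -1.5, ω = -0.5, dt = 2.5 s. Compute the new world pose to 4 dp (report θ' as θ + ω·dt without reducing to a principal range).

(-7.9655, 2.9393, -0.4646)

θ' = 0.7854 + -0.5·2.5 = -0.4646
R = v/ω = -1.5/-0.5 = 3.0000
x' = -4.5 + 3.0000·(sin -0.4646 − sin 0.7854) = -7.9655
y' = 3.5 − 3.0000·(cos -0.4646 − cos 0.7854) = 2.9393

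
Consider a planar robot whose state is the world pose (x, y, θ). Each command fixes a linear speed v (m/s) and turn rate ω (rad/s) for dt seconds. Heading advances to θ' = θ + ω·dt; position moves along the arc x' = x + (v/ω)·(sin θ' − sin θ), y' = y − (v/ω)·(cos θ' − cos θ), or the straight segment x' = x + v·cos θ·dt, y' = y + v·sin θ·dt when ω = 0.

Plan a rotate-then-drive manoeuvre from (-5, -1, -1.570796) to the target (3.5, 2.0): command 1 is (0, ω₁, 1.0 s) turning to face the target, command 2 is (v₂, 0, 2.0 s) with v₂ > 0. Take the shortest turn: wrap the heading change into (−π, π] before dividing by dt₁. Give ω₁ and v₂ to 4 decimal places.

heading to target = atan2(2−-1, 3.5−-5) = 0.3393
Δθ = wrap(0.3393 − -1.5708) = 1.9101; ω₁ = Δθ/dt₁ = 1.9101
distance = √((3.5−-5)² + (2−-1)²) = 9.0139; v₂ = distance/dt₂ = 4.5069

ω₁ = 1.9101, v₂ = 4.5069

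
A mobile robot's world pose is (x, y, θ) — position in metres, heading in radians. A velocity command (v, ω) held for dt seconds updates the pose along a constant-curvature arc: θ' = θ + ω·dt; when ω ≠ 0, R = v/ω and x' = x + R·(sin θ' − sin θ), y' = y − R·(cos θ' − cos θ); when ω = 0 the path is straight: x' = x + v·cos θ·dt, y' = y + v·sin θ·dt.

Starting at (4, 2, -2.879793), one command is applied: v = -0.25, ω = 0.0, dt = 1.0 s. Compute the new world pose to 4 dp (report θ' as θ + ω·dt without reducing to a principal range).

θ' = -2.8798 + 0.0·1.0 = -2.8798
ω = 0 → straight: x' = 4 + -0.25·cos(-2.8798)·1.0 = 4.2415
y' = 2 + -0.25·sin(-2.8798)·1.0 = 2.0647

(4.2415, 2.0647, -2.8798)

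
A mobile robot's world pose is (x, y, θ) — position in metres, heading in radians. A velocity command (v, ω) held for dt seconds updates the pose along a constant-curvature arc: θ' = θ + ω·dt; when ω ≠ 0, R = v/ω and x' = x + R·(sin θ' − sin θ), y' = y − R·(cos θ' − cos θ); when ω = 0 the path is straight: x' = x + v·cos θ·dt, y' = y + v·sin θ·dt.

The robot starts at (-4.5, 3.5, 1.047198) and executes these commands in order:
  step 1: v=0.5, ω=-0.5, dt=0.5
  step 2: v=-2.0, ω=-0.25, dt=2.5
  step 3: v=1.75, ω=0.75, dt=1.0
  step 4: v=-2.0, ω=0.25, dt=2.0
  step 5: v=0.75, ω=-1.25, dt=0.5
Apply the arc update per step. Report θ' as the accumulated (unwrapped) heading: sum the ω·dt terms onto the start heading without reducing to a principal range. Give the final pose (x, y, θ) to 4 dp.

(-8.6143, -1.0217, 0.7972)

step 1: θ'=0.7972 (R=-1.0000) → pose (-4.3494, 3.6987, 0.7972)
step 2: θ'=0.1722 (R=8.0000) → pose (-8.7018, 1.4067, 0.1722)
step 3: θ'=0.9222 (R=2.3333) → pose (-7.2421, 2.2961, 0.9222)
step 4: θ'=1.4222 (R=-8.0000) → pose (-8.7785, -1.3521, 1.4222)
step 5: θ'=0.7972 (R=-0.6000) → pose (-8.6143, -1.0217, 0.7972)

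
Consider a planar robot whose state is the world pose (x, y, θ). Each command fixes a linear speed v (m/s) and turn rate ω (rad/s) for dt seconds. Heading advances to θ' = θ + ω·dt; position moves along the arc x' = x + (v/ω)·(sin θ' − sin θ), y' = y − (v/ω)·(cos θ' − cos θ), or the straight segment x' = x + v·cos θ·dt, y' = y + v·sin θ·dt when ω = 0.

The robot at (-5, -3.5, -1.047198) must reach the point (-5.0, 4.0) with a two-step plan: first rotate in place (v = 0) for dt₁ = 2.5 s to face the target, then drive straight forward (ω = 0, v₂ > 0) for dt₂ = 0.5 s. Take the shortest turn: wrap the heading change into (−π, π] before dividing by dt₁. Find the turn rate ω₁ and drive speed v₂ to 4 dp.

heading to target = atan2(4−-3.5, -5−-5) = 1.5708
Δθ = wrap(1.5708 − -1.0472) = 2.6180; ω₁ = Δθ/dt₁ = 1.0472
distance = √((-5−-5)² + (4−-3.5)²) = 7.5000; v₂ = distance/dt₂ = 15.0000

ω₁ = 1.0472, v₂ = 15.0000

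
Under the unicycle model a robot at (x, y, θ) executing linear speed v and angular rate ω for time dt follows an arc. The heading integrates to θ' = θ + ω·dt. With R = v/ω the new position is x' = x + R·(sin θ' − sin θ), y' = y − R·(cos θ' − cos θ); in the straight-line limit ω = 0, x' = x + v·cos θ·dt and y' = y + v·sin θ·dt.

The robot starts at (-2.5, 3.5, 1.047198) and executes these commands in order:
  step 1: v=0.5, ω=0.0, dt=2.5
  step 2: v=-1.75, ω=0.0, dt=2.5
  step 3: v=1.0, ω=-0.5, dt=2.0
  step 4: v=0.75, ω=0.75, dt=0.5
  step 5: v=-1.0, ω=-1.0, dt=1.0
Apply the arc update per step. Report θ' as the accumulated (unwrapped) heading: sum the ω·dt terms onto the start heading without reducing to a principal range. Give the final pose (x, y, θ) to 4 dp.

(-3.0182, 1.9527, -0.5778)

step 1: θ'=1.0472 (straight) → pose (-1.8750, 4.5825, 1.0472)
step 2: θ'=1.0472 (straight) → pose (-4.0625, 0.7937, 1.0472)
step 3: θ'=0.0472 (R=-2.0000) → pose (-2.4248, 1.7914, 0.0472)
step 4: θ'=0.4222 (R=1.0000) → pose (-2.0622, 1.8781, 0.4222)
step 5: θ'=-0.5778 (R=1.0000) → pose (-3.0182, 1.9527, -0.5778)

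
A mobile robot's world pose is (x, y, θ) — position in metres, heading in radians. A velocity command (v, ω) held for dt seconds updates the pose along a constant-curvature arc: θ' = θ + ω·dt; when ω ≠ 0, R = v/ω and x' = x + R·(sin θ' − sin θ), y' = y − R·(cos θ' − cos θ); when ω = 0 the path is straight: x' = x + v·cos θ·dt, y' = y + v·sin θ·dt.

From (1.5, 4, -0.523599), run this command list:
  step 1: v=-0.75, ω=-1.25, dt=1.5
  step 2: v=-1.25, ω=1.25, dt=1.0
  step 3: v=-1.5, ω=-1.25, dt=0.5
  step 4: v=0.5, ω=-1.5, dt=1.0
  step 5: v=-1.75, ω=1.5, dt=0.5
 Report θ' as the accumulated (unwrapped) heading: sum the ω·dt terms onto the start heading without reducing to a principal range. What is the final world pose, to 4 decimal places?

(2.0082, 6.7835, -2.5236)

step 1: θ'=-2.3986 (R=0.6000) → pose (1.3941, 4.9615, -2.3986)
step 2: θ'=-1.1486 (R=-1.0000) → pose (1.6298, 6.1077, -1.1486)
step 3: θ'=-1.7736 (R=1.2000) → pose (1.5490, 6.8411, -1.7736)
step 4: θ'=-3.2736 (R=-0.3333) → pose (1.1786, 6.5778, -3.2736)
step 5: θ'=-2.5236 (R=-1.1667) → pose (2.0082, 6.7835, -2.5236)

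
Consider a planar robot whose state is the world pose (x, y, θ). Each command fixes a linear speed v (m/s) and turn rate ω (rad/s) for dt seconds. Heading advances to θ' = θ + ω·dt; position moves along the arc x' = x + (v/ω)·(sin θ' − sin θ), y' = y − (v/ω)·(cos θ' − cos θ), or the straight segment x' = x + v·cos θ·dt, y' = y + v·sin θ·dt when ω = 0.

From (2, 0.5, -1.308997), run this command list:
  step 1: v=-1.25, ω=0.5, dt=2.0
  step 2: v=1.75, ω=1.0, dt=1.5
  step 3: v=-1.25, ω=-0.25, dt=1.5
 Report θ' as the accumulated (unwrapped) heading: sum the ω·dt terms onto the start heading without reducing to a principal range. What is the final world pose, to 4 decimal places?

step 1: θ'=-0.3090 (R=-2.5000) → pose (0.3454, 2.2346, -0.3090)
step 2: θ'=1.1910 (R=1.7500) → pose (2.5029, 3.2529, 1.1910)
step 3: θ'=0.8160 (R=5.0000) → pose (1.5013, 1.6808, 0.8160)

(1.5013, 1.6808, 0.8160)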